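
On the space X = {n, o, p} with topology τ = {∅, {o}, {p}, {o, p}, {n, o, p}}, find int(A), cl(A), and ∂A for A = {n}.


int(A) = ∅, cl(A) = {n}, ∂A = {n}.

Closed sets in (X, τ) are complements of opens:
  closed(X, τ) = {∅, {n}, {n, o}, {n, p}, {n, o, p}}.
int(A) = ⋃ {U ∈ τ : U ⊆ A}. Opens contained in A: ∅.
Taking the union of these: int(A) = ∅.
cl(A) = ⋂ {C closed : A ⊆ C}. Closed sets containing A: {n}, {n, o}, {n, p}, {n, o, p}.
Intersecting these: cl(A) = {n}.
∂A = cl(A) ∖ int(A) = {n} ∖ ∅ = {n}.


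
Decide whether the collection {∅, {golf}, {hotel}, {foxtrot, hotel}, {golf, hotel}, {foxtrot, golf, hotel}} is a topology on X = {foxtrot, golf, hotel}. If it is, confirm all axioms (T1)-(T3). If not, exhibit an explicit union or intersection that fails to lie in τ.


τ IS a topology on X.

Axiom (T1): ∅ ∈ τ? Yes; X ∈ τ? Yes.
Axiom (T2/T3): check pairwise unions and intersections of members of τ.
All pairwise intersections and unions checked — each lies in τ. Therefore τ satisfies (T1), (T2), (T3): it IS a topology on X.


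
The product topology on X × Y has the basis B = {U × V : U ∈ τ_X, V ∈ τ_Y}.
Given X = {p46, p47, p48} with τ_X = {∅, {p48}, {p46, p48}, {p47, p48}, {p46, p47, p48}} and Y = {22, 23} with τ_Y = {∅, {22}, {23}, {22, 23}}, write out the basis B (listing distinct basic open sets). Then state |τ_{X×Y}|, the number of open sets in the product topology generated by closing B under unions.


Basis B = {∅ × ∅, {p48} × {22}, {p48} × {23}, {p46, p48} × {22}, {p46, p48} × {23}, {p47, p48} × {22}, {p47, p48} × {23}, {p48} × {22, 23}, {p46, p47, p48} × {22}, {p46, p47, p48} × {23}, {p46, p48} × {22, 23}, {p47, p48} × {22, 23}, {p46, p47, p48} × {22, 23}}; |τ_{X×Y}| = 25.

Enumerate products U × V with U ∈ τ_X, V ∈ τ_Y (deduplicated):
  ∅ × ∅ = {} (∅)
  {p48} × {22} = {(p48,22)}
  {p48} × {23} = {(p48,23)}
  {p46, p48} × {22} = {(p46,22), (p48,22)}
  {p46, p48} × {23} = {(p46,23), (p48,23)}
  {p47, p48} × {22} = {(p47,22), (p48,22)}
  {p47, p48} × {23} = {(p47,23), (p48,23)}
  {p48} × {22, 23} = {(p48,22), (p48,23)}
  {p46, p47, p48} × {22} = {(p46,22), (p47,22), (p48,22)}
  {p46, p47, p48} × {23} = {(p46,23), (p47,23), (p48,23)}
  {p46, p48} × {22, 23} = {(p46,22), (p46,23), (p48,22), (p48,23)}
  {p47, p48} × {22, 23} = {(p47,22), (p47,23), (p48,22), (p48,23)}
  {p46, p47, p48} × {22, 23} = {(p46,22), (p46,23), (p47,22), (p47,23), (p48,22), (p48,23)}
These 13 distinct sets form the basis B.
Close under arbitrary unions to get τ_{X×Y}; counting gives |τ_{X×Y}| = 25.


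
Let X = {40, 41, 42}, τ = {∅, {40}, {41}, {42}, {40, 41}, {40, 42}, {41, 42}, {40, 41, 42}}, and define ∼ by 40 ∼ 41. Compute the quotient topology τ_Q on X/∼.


X/∼ = {[40=41], [42]}; |τ_Q| = 4.

Equivalence classes: [40=41], [42].
Quotient map π: X → X/∼ sends 40 ↦ [40=41], 41 ↦ [40=41], 42 ↦ [42].
For each subset V ⊆ X/∼, compute π^{-1}(V) ⊆ X and check whether π^{-1}(V) ∈ τ. V is open in τ_Q iff π^{-1}(V) ∈ τ.
  V = {}: π^{-1}(V) = ∅ ∈ τ ✓.
  V = {[40=41]}: π^{-1}(V) = {40, 41} ∈ τ ✓.
  V = {[42]}: π^{-1}(V) = {42} ∈ τ ✓.
  V = {[40=41], [42]}: π^{-1}(V) = {40, 41, 42} ∈ τ ✓.
Open sets in the quotient: τ_Q = {{}, {[40=41]}, {[42]}, {[40=41], [42]}} (4 elements).


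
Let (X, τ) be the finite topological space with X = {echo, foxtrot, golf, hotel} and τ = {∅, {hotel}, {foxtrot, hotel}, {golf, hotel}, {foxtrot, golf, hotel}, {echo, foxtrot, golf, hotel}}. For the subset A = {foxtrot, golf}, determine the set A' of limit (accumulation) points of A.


A' = {echo}

For each x ∈ X, list the open sets U ∈ τ with x ∈ U, then check whether U ∩ (A ∖ {x}) ≠ ∅ for every such U.
  x = echo: opens ∋ x are {echo, foxtrot, golf, hotel}; each meets A ∖ {echo}, so x IS a limit point.
  x = foxtrot: open {foxtrot, hotel} ∋ x has {foxtrot, hotel} ∩ (A ∖ {foxtrot}) = ∅, so x is NOT a limit point.
  x = golf: open {golf, hotel} ∋ x has {golf, hotel} ∩ (A ∖ {golf}) = ∅, so x is NOT a limit point.
  x = hotel: open {hotel} ∋ x has {hotel} ∩ (A ∖ {hotel}) = ∅, so x is NOT a limit point.
Collecting: A' = {echo}.


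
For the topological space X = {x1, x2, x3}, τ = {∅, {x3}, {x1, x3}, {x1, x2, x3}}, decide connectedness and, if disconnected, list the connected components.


(X, τ) is connected.

Find clopen sets (U ∈ τ with X ∖ U ∈ τ):
  U = ∅, X ∖ U = {x1, x2, x3} — both open, so U is clopen.
  U = {x1, x2, x3}, X ∖ U = ∅ — both open, so U is clopen.
Only trivial clopens (∅ and X) exist, so (X, τ) is connected.
Compute connected components by grouping points that agree on all clopens:
  component: {x1, x2, x3}


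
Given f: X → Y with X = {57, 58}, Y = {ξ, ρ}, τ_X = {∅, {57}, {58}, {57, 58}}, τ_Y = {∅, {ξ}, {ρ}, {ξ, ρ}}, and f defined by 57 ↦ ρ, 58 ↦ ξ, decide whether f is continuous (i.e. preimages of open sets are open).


f IS continuous.

Compute f^{-1}(U) for each U ∈ τ_Y:
  U = ∅: f^{-1}(U) = ∅ ∈ τ_X ✓.
  U = {ξ}: f^{-1}(U) = {58} ∈ τ_X ✓.
  U = {ρ}: f^{-1}(U) = {57} ∈ τ_X ✓.
  U = {ξ, ρ}: f^{-1}(U) = {57, 58} ∈ τ_X ✓.
Every preimage lies in τ_X, so f IS continuous.


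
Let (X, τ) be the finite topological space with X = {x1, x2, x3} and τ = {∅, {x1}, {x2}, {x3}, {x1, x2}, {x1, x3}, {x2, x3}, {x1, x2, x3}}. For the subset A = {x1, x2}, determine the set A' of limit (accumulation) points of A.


A' = ∅

For each x ∈ X, list the open sets U ∈ τ with x ∈ U, then check whether U ∩ (A ∖ {x}) ≠ ∅ for every such U.
  x = x1: open {x1} ∋ x has {x1} ∩ (A ∖ {x1}) = ∅, so x is NOT a limit point.
  x = x2: open {x2} ∋ x has {x2} ∩ (A ∖ {x2}) = ∅, so x is NOT a limit point.
  x = x3: open {x3} ∋ x has {x3} ∩ (A ∖ {x3}) = ∅, so x is NOT a limit point.
Collecting: A' = ∅.


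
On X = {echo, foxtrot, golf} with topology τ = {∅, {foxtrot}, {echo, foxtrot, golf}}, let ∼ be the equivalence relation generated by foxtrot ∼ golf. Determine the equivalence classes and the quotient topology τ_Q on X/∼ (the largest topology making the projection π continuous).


X/∼ = {[echo], [foxtrot=golf]}; |τ_Q| = 2.

Equivalence classes: [echo], [foxtrot=golf].
Quotient map π: X → X/∼ sends echo ↦ [echo], foxtrot ↦ [foxtrot=golf], golf ↦ [foxtrot=golf].
For each subset V ⊆ X/∼, compute π^{-1}(V) ⊆ X and check whether π^{-1}(V) ∈ τ. V is open in τ_Q iff π^{-1}(V) ∈ τ.
  V = {}: π^{-1}(V) = ∅ ∈ τ ✓.
  V = {[echo]}: π^{-1}(V) = {echo} ∉ τ ✗.
  V = {[foxtrot=golf]}: π^{-1}(V) = {foxtrot, golf} ∉ τ ✗.
  V = {[echo], [foxtrot=golf]}: π^{-1}(V) = {echo, foxtrot, golf} ∈ τ ✓.
Open sets in the quotient: τ_Q = {{}, {[echo], [foxtrot=golf]}} (2 elements).


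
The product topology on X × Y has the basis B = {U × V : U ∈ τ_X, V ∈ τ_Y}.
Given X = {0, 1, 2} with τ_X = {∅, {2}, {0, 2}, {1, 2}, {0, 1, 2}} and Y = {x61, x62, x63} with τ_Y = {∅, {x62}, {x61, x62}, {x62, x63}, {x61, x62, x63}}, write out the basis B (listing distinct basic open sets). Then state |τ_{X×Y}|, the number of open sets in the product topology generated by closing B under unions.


Basis B = {∅ × ∅, {2} × {x62}, {0, 2} × {x62}, {1, 2} × {x62}, {2} × {x61, x62}, {2} × {x62, x63}, {0, 1, 2} × {x62}, {2} × {x61, x62, x63}, {0, 2} × {x61, x62}, {0, 2} × {x62, x63}, {1, 2} × {x61, x62}, {1, 2} × {x62, x63}, {0, 2} × {x61, x62, x63}, {0, 1, 2} × {x61, x62}, {0, 1, 2} × {x62, x63}, {1, 2} × {x61, x62, x63}, {0, 1, 2} × {x61, x62, x63}}; |τ_{X×Y}| = 48.

Enumerate products U × V with U ∈ τ_X, V ∈ τ_Y (deduplicated):
  ∅ × ∅ = {} (∅)
  {2} × {x62} = {(2,x62)}
  {0, 2} × {x62} = {(0,x62), (2,x62)}
  {1, 2} × {x62} = {(1,x62), (2,x62)}
  {2} × {x61, x62} = {(2,x61), (2,x62)}
  {2} × {x62, x63} = {(2,x62), (2,x63)}
  {0, 1, 2} × {x62} = {(0,x62), (1,x62), (2,x62)}
  {2} × {x61, x62, x63} = {(2,x61), (2,x62), (2,x63)}
  {0, 2} × {x61, x62} = {(0,x61), (0,x62), (2,x61), (2,x62)}
  {0, 2} × {x62, x63} = {(0,x62), (0,x63), (2,x62), (2,x63)}
  {1, 2} × {x61, x62} = {(1,x61), (1,x62), (2,x61), (2,x62)}
  {1, 2} × {x62, x63} = {(1,x62), (1,x63), (2,x62), (2,x63)}
  {0, 2} × {x61, x62, x63} = {(0,x61), (0,x62), (0,x63), (2,x61), (2,x62), (2,x63)}
  {0, 1, 2} × {x61, x62} = {(0,x61), (0,x62), (1,x61), (1,x62), (2,x61), (2,x62)}
  {0, 1, 2} × {x62, x63} = {(0,x62), (0,x63), (1,x62), (1,x63), (2,x62), (2,x63)}
  {1, 2} × {x61, x62, x63} = {(1,x61), (1,x62), (1,x63), (2,x61), (2,x62), (2,x63)}
  {0, 1, 2} × {x61, x62, x63} = {(0,x61), (0,x62), (0,x63), (1,x61), (1,x62), (1,x63), (2,x61), (2,x62), (2,x63)}
These 17 distinct sets form the basis B.
Close under arbitrary unions to get τ_{X×Y}; counting gives |τ_{X×Y}| = 48.


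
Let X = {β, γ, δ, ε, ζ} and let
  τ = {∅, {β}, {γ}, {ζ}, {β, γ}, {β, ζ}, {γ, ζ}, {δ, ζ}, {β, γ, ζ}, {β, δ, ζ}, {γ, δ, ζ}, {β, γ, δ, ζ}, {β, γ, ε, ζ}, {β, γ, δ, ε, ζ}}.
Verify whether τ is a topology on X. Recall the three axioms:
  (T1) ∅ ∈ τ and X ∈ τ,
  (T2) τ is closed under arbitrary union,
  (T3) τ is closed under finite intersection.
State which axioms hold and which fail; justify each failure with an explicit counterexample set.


τ IS a topology on X.

Axiom (T1): ∅ ∈ τ? Yes; X ∈ τ? Yes.
Axiom (T2/T3): check pairwise unions and intersections of members of τ.
All pairwise intersections and unions checked — each lies in τ. Therefore τ satisfies (T1), (T2), (T3): it IS a topology on X.


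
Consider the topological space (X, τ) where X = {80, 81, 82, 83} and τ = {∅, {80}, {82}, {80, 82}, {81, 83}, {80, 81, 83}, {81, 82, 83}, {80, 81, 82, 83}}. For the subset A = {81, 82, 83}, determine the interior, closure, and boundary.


int(A) = {81, 82, 83}, cl(A) = {81, 82, 83}, ∂A = ∅.

Closed sets in (X, τ) are complements of opens:
  closed(X, τ) = {∅, {80}, {82}, {80, 82}, {81, 83}, {80, 81, 83}, {81, 82, 83}, {80, 81, 82, 83}}.
int(A) = ⋃ {U ∈ τ : U ⊆ A}. Opens contained in A: ∅, {82}, {81, 83}, {81, 82, 83}.
Taking the union of these: int(A) = {81, 82, 83}.
cl(A) = ⋂ {C closed : A ⊆ C}. Closed sets containing A: {81, 82, 83}, {80, 81, 82, 83}.
Intersecting these: cl(A) = {81, 82, 83}.
∂A = cl(A) ∖ int(A) = {81, 82, 83} ∖ {81, 82, 83} = ∅.


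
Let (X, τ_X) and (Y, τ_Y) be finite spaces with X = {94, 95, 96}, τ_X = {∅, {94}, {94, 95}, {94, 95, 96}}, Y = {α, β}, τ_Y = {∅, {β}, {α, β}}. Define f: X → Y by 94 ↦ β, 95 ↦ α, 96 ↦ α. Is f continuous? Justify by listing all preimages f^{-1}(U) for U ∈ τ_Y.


f IS continuous.

Compute f^{-1}(U) for each U ∈ τ_Y:
  U = ∅: f^{-1}(U) = ∅ ∈ τ_X ✓.
  U = {β}: f^{-1}(U) = {94} ∈ τ_X ✓.
  U = {α, β}: f^{-1}(U) = {94, 95, 96} ∈ τ_X ✓.
Every preimage lies in τ_X, so f IS continuous.


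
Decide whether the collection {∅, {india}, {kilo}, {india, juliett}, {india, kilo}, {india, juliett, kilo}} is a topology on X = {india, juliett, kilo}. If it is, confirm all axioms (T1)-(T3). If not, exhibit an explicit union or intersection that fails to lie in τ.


τ IS a topology on X.

Axiom (T1): ∅ ∈ τ? Yes; X ∈ τ? Yes.
Axiom (T2/T3): check pairwise unions and intersections of members of τ.
All pairwise intersections and unions checked — each lies in τ. Therefore τ satisfies (T1), (T2), (T3): it IS a topology on X.


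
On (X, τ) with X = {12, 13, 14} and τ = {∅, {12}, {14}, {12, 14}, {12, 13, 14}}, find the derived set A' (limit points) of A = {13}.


A' = ∅

For each x ∈ X, list the open sets U ∈ τ with x ∈ U, then check whether U ∩ (A ∖ {x}) ≠ ∅ for every such U.
  x = 12: open {12} ∋ x has {12} ∩ (A ∖ {12}) = ∅, so x is NOT a limit point.
  x = 13: open {12, 13, 14} ∋ x has {12, 13, 14} ∩ (A ∖ {13}) = ∅, so x is NOT a limit point.
  x = 14: open {14} ∋ x has {14} ∩ (A ∖ {14}) = ∅, so x is NOT a limit point.
Collecting: A' = ∅.


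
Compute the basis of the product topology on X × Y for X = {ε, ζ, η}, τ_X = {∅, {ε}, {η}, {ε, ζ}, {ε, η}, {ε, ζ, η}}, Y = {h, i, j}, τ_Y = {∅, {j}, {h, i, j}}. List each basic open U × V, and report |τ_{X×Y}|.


Basis B = {∅ × ∅, {ε} × {j}, {η} × {j}, {ε, ζ} × {j}, {ε, η} × {j}, {ε} × {h, i, j}, {ε, ζ, η} × {j}, {η} × {h, i, j}, {ε, ζ} × {h, i, j}, {ε, η} × {h, i, j}, {ε, ζ, η} × {h, i, j}}; |τ_{X×Y}| = 18.

Enumerate products U × V with U ∈ τ_X, V ∈ τ_Y (deduplicated):
  ∅ × ∅ = {} (∅)
  {ε} × {j} = {(ε,j)}
  {η} × {j} = {(η,j)}
  {ε, ζ} × {j} = {(ε,j), (ζ,j)}
  {ε, η} × {j} = {(ε,j), (η,j)}
  {ε} × {h, i, j} = {(ε,h), (ε,i), (ε,j)}
  {ε, ζ, η} × {j} = {(ε,j), (ζ,j), (η,j)}
  {η} × {h, i, j} = {(η,h), (η,i), (η,j)}
  {ε, ζ} × {h, i, j} = {(ε,h), (ε,i), (ε,j), (ζ,h), (ζ,i), (ζ,j)}
  {ε, η} × {h, i, j} = {(ε,h), (ε,i), (ε,j), (η,h), (η,i), (η,j)}
  {ε, ζ, η} × {h, i, j} = {(ε,h), (ε,i), (ε,j), (ζ,h), (ζ,i), (ζ,j), (η,h), (η,i), (η,j)}
These 11 distinct sets form the basis B.
Close under arbitrary unions to get τ_{X×Y}; counting gives |τ_{X×Y}| = 18.


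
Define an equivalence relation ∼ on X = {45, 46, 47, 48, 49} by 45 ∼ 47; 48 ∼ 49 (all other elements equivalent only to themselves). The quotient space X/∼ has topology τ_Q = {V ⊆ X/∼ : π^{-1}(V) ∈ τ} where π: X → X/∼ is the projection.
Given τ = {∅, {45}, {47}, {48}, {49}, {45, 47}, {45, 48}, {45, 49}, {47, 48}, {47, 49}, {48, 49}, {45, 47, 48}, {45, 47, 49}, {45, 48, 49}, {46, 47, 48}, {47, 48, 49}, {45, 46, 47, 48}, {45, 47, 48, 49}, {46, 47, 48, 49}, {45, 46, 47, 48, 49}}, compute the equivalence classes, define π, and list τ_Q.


X/∼ = {[45=47], [46], [48=49]}; |τ_Q| = 5.

Equivalence classes: [45=47], [46], [48=49].
Quotient map π: X → X/∼ sends 45 ↦ [45=47], 46 ↦ [46], 47 ↦ [45=47], 48 ↦ [48=49], 49 ↦ [48=49].
For each subset V ⊆ X/∼, compute π^{-1}(V) ⊆ X and check whether π^{-1}(V) ∈ τ. V is open in τ_Q iff π^{-1}(V) ∈ τ.
  V = {}: π^{-1}(V) = ∅ ∈ τ ✓.
  V = {[45=47]}: π^{-1}(V) = {45, 47} ∈ τ ✓.
  V = {[46]}: π^{-1}(V) = {46} ∉ τ ✗.
  V = {[45=47], [46]}: π^{-1}(V) = {45, 46, 47} ∉ τ ✗.
  V = {[48=49]}: π^{-1}(V) = {48, 49} ∈ τ ✓.
  V = {[45=47], [48=49]}: π^{-1}(V) = {45, 47, 48, 49} ∈ τ ✓.
  V = {[46], [48=49]}: π^{-1}(V) = {46, 48, 49} ∉ τ ✗.
  V = {[45=47], [46], [48=49]}: π^{-1}(V) = {45, 46, 47, 48, 49} ∈ τ ✓.
Open sets in the quotient: τ_Q = {{}, {[45=47]}, {[48=49]}, {[45=47], [48=49]}, {[45=47], [46], [48=49]}} (5 elements).


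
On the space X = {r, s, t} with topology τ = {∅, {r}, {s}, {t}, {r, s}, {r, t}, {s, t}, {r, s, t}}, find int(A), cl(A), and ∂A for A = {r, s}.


int(A) = {r, s}, cl(A) = {r, s}, ∂A = ∅.

Closed sets in (X, τ) are complements of opens:
  closed(X, τ) = {∅, {r}, {s}, {t}, {r, s}, {r, t}, {s, t}, {r, s, t}}.
int(A) = ⋃ {U ∈ τ : U ⊆ A}. Opens contained in A: ∅, {r}, {s}, {r, s}.
Taking the union of these: int(A) = {r, s}.
cl(A) = ⋂ {C closed : A ⊆ C}. Closed sets containing A: {r, s}, {r, s, t}.
Intersecting these: cl(A) = {r, s}.
∂A = cl(A) ∖ int(A) = {r, s} ∖ {r, s} = ∅.


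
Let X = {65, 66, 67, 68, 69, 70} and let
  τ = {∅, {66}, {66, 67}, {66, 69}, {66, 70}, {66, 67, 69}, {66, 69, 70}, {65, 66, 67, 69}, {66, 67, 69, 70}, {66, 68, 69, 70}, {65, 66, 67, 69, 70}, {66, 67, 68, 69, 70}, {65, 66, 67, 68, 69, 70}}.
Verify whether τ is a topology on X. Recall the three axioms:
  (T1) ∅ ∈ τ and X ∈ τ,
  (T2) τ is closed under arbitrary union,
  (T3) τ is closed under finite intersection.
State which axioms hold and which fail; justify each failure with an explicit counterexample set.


τ is NOT a topology on X.

Axiom (T1): ∅ ∈ τ? Yes; X ∈ τ? Yes.
Axiom (T2/T3): check pairwise unions and intersections of members of τ.
Counterexample for (T2): {66, 67} ∪ {66, 70} = {66, 67, 70} ∉ τ. Therefore τ is NOT a topology.


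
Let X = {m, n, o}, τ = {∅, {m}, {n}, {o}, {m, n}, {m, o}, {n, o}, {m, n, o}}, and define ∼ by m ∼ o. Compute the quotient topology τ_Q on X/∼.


X/∼ = {[m=o], [n]}; |τ_Q| = 4.

Equivalence classes: [m=o], [n].
Quotient map π: X → X/∼ sends m ↦ [m=o], n ↦ [n], o ↦ [m=o].
For each subset V ⊆ X/∼, compute π^{-1}(V) ⊆ X and check whether π^{-1}(V) ∈ τ. V is open in τ_Q iff π^{-1}(V) ∈ τ.
  V = {}: π^{-1}(V) = ∅ ∈ τ ✓.
  V = {[m=o]}: π^{-1}(V) = {m, o} ∈ τ ✓.
  V = {[n]}: π^{-1}(V) = {n} ∈ τ ✓.
  V = {[m=o], [n]}: π^{-1}(V) = {m, n, o} ∈ τ ✓.
Open sets in the quotient: τ_Q = {{}, {[m=o]}, {[n]}, {[m=o], [n]}} (4 elements).


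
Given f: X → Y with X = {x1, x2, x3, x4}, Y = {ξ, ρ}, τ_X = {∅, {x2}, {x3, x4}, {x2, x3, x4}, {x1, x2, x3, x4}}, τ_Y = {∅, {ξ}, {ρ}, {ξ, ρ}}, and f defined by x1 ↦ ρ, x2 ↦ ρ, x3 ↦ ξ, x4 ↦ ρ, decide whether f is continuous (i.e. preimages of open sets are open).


f is NOT continuous.

Compute f^{-1}(U) for each U ∈ τ_Y:
  U = ∅: f^{-1}(U) = ∅ ∈ τ_X ✓.
  U = {ξ}: f^{-1}(U) = {x3} ∉ τ_X ✗.
  U = {ρ}: f^{-1}(U) = {x1, x2, x4} ∉ τ_X ✗.
  U = {ξ, ρ}: f^{-1}(U) = {x1, x2, x3, x4} ∈ τ_X ✓.
Found U = {ξ} with f^{-1}(U) = {x3} not in τ_X. Therefore f is NOT continuous.


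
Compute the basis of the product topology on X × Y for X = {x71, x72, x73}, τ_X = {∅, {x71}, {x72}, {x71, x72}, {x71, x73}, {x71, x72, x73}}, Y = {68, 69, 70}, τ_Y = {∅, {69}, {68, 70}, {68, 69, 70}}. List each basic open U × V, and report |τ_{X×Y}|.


Basis B = {∅ × ∅, {x71} × {69}, {x72} × {69}, {x71} × {68, 70}, {x71, x72} × {69}, {x71, x73} × {69}, {x72} × {68, 70}, {x71} × {68, 69, 70}, {x71, x72, x73} × {69}, {x72} × {68, 69, 70}, {x71, x72} × {68, 70}, {x71, x73} × {68, 70}, {x71, x72} × {68, 69, 70}, {x71, x73} × {68, 69, 70}, {x71, x72, x73} × {68, 70}, {x71, x72, x73} × {68, 69, 70}}; |τ_{X×Y}| = 36.

Enumerate products U × V with U ∈ τ_X, V ∈ τ_Y (deduplicated):
  ∅ × ∅ = {} (∅)
  {x71} × {69} = {(x71,69)}
  {x72} × {69} = {(x72,69)}
  {x71} × {68, 70} = {(x71,68), (x71,70)}
  {x71, x72} × {69} = {(x71,69), (x72,69)}
  {x71, x73} × {69} = {(x71,69), (x73,69)}
  {x72} × {68, 70} = {(x72,68), (x72,70)}
  {x71} × {68, 69, 70} = {(x71,68), (x71,69), (x71,70)}
  {x71, x72, x73} × {69} = {(x71,69), (x72,69), (x73,69)}
  {x72} × {68, 69, 70} = {(x72,68), (x72,69), (x72,70)}
  {x71, x72} × {68, 70} = {(x71,68), (x71,70), (x72,68), (x72,70)}
  {x71, x73} × {68, 70} = {(x71,68), (x71,70), (x73,68), (x73,70)}
  {x71, x72} × {68, 69, 70} = {(x71,68), (x71,69), (x71,70), (x72,68), (x72,69), (x72,70)}
  {x71, x73} × {68, 69, 70} = {(x71,68), (x71,69), (x71,70), (x73,68), (x73,69), (x73,70)}
  {x71, x72, x73} × {68, 70} = {(x71,68), (x71,70), (x72,68), (x72,70), (x73,68), (x73,70)}
  {x71, x72, x73} × {68, 69, 70} = {(x71,68), (x71,69), (x71,70), (x72,68), (x72,69), (x72,70), (x73,68), (x73,69), (x73,70)}
These 16 distinct sets form the basis B.
Close under arbitrary unions to get τ_{X×Y}; counting gives |τ_{X×Y}| = 36.


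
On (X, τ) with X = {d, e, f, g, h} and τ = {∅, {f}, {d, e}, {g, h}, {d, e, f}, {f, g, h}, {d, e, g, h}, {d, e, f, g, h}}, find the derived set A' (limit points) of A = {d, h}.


A' = {e, g}

For each x ∈ X, list the open sets U ∈ τ with x ∈ U, then check whether U ∩ (A ∖ {x}) ≠ ∅ for every such U.
  x = d: open {d, e} ∋ x has {d, e} ∩ (A ∖ {d}) = ∅, so x is NOT a limit point.
  x = e: opens ∋ x are {d, e}, {d, e, f}, {d, e, g, h}, {d, e, f, g, h}; each meets A ∖ {e}, so x IS a limit point.
  x = f: open {f} ∋ x has {f} ∩ (A ∖ {f}) = ∅, so x is NOT a limit point.
  x = g: opens ∋ x are {g, h}, {f, g, h}, {d, e, g, h}, {d, e, f, g, h}; each meets A ∖ {g}, so x IS a limit point.
  x = h: open {g, h} ∋ x has {g, h} ∩ (A ∖ {h}) = ∅, so x is NOT a limit point.
Collecting: A' = {e, g}.


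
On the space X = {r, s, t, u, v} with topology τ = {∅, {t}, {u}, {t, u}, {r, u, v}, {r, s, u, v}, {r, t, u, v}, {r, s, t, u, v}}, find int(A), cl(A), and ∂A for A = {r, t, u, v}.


int(A) = {r, t, u, v}, cl(A) = {r, s, t, u, v}, ∂A = {s}.

Closed sets in (X, τ) are complements of opens:
  closed(X, τ) = {∅, {s}, {t}, {s, t}, {r, s, v}, {r, s, t, v}, {r, s, u, v}, {r, s, t, u, v}}.
int(A) = ⋃ {U ∈ τ : U ⊆ A}. Opens contained in A: ∅, {t}, {u}, {t, u}, {r, u, v}, {r, t, u, v}.
Taking the union of these: int(A) = {r, t, u, v}.
cl(A) = ⋂ {C closed : A ⊆ C}. Closed sets containing A: {r, s, t, u, v}.
Intersecting these: cl(A) = {r, s, t, u, v}.
∂A = cl(A) ∖ int(A) = {r, s, t, u, v} ∖ {r, t, u, v} = {s}.


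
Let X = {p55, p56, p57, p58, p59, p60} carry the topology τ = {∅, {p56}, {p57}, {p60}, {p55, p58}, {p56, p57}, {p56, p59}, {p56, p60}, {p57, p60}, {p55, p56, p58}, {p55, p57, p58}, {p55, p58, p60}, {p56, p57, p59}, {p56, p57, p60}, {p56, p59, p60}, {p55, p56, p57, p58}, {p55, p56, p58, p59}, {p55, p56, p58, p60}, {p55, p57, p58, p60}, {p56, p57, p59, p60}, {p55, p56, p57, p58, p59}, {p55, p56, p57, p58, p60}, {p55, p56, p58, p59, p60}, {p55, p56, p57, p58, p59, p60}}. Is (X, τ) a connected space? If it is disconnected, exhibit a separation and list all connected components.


(X, τ) is disconnected; components = [{p57}, {p60}, {p55, p58}, {p56, p59}].

Find clopen sets (U ∈ τ with X ∖ U ∈ τ):
  U = ∅, X ∖ U = {p55, p56, p57, p58, p59, p60} — both open, so U is clopen.
  U = {p57}, X ∖ U = {p55, p56, p58, p59, p60} — both open, so U is clopen.
  U = {p60}, X ∖ U = {p55, p56, p57, p58, p59} — both open, so U is clopen.
  U = {p55, p58}, X ∖ U = {p56, p57, p59, p60} — both open, so U is clopen.
  U = {p56, p59}, X ∖ U = {p55, p57, p58, p60} — both open, so U is clopen.
  U = {p57, p60}, X ∖ U = {p55, p56, p58, p59} — both open, so U is clopen.
  U = {p55, p57, p58}, X ∖ U = {p56, p59, p60} — both open, so U is clopen.
  U = {p55, p58, p60}, X ∖ U = {p56, p57, p59} — both open, so U is clopen.
  U = {p56, p57, p59}, X ∖ U = {p55, p58, p60} — both open, so U is clopen.
  U = {p56, p59, p60}, X ∖ U = {p55, p57, p58} — both open, so U is clopen.
  U = {p55, p56, p58, p59}, X ∖ U = {p57, p60} — both open, so U is clopen.
  U = {p55, p57, p58, p60}, X ∖ U = {p56, p59} — both open, so U is clopen.
  U = {p56, p57, p59, p60}, X ∖ U = {p55, p58} — both open, so U is clopen.
  U = {p55, p56, p57, p58, p59}, X ∖ U = {p60} — both open, so U is clopen.
  U = {p55, p56, p58, p59, p60}, X ∖ U = {p57} — both open, so U is clopen.
  U = {p55, p56, p57, p58, p59, p60}, X ∖ U = ∅ — both open, so U is clopen.
Nontrivial clopen(s) exist: e.g. {p57}. So (X, τ) is disconnected.
Compute connected components by grouping points that agree on all clopens:
  component: {p57}
  component: {p60}
  component: {p55, p58}
  component: {p56, p59}


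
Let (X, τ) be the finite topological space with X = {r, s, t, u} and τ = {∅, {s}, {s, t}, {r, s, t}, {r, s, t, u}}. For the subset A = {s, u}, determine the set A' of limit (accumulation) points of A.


A' = {r, t, u}

For each x ∈ X, list the open sets U ∈ τ with x ∈ U, then check whether U ∩ (A ∖ {x}) ≠ ∅ for every such U.
  x = r: opens ∋ x are {r, s, t}, {r, s, t, u}; each meets A ∖ {r}, so x IS a limit point.
  x = s: open {s} ∋ x has {s} ∩ (A ∖ {s}) = ∅, so x is NOT a limit point.
  x = t: opens ∋ x are {s, t}, {r, s, t}, {r, s, t, u}; each meets A ∖ {t}, so x IS a limit point.
  x = u: opens ∋ x are {r, s, t, u}; each meets A ∖ {u}, so x IS a limit point.
Collecting: A' = {r, t, u}.


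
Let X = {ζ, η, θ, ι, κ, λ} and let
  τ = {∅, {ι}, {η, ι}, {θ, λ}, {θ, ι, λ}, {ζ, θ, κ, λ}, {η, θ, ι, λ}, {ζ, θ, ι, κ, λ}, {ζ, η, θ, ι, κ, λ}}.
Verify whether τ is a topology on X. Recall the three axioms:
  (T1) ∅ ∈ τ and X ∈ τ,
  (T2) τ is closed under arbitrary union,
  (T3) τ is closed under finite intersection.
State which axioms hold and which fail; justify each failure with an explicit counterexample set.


τ IS a topology on X.

Axiom (T1): ∅ ∈ τ? Yes; X ∈ τ? Yes.
Axiom (T2/T3): check pairwise unions and intersections of members of τ.
All pairwise intersections and unions checked — each lies in τ. Therefore τ satisfies (T1), (T2), (T3): it IS a topology on X.


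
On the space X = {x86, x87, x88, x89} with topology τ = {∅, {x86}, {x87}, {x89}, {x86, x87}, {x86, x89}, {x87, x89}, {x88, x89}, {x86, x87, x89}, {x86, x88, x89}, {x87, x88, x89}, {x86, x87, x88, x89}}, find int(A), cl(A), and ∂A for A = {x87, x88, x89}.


int(A) = {x87, x88, x89}, cl(A) = {x87, x88, x89}, ∂A = ∅.

Closed sets in (X, τ) are complements of opens:
  closed(X, τ) = {∅, {x86}, {x87}, {x88}, {x86, x87}, {x86, x88}, {x87, x88}, {x88, x89}, {x86, x87, x88}, {x86, x88, x89}, {x87, x88, x89}, {x86, x87, x88, x89}}.
int(A) = ⋃ {U ∈ τ : U ⊆ A}. Opens contained in A: ∅, {x87}, {x89}, {x87, x89}, {x88, x89}, {x87, x88, x89}.
Taking the union of these: int(A) = {x87, x88, x89}.
cl(A) = ⋂ {C closed : A ⊆ C}. Closed sets containing A: {x87, x88, x89}, {x86, x87, x88, x89}.
Intersecting these: cl(A) = {x87, x88, x89}.
∂A = cl(A) ∖ int(A) = {x87, x88, x89} ∖ {x87, x88, x89} = ∅.


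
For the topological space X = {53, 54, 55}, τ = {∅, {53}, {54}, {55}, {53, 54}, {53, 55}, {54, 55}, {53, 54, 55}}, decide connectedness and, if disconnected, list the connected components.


(X, τ) is disconnected; components = [{53}, {54}, {55}].

Find clopen sets (U ∈ τ with X ∖ U ∈ τ):
  U = ∅, X ∖ U = {53, 54, 55} — both open, so U is clopen.
  U = {53}, X ∖ U = {54, 55} — both open, so U is clopen.
  U = {54}, X ∖ U = {53, 55} — both open, so U is clopen.
  U = {55}, X ∖ U = {53, 54} — both open, so U is clopen.
  U = {53, 54}, X ∖ U = {55} — both open, so U is clopen.
  U = {53, 55}, X ∖ U = {54} — both open, so U is clopen.
  U = {54, 55}, X ∖ U = {53} — both open, so U is clopen.
  U = {53, 54, 55}, X ∖ U = ∅ — both open, so U is clopen.
Nontrivial clopen(s) exist: e.g. {53, 54}. So (X, τ) is disconnected.
Compute connected components by grouping points that agree on all clopens:
  component: {53}
  component: {54}
  component: {55}


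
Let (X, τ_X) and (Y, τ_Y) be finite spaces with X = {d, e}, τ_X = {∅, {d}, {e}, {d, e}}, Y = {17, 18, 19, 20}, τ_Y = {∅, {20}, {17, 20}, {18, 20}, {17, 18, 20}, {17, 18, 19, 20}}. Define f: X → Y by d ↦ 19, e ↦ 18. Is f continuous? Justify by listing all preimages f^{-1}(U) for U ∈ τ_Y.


f IS continuous.

Compute f^{-1}(U) for each U ∈ τ_Y:
  U = ∅: f^{-1}(U) = ∅ ∈ τ_X ✓.
  U = {20}: f^{-1}(U) = ∅ ∈ τ_X ✓.
  U = {17, 20}: f^{-1}(U) = ∅ ∈ τ_X ✓.
  U = {18, 20}: f^{-1}(U) = {e} ∈ τ_X ✓.
  U = {17, 18, 20}: f^{-1}(U) = {e} ∈ τ_X ✓.
  U = {17, 18, 19, 20}: f^{-1}(U) = {d, e} ∈ τ_X ✓.
Every preimage lies in τ_X, so f IS continuous.


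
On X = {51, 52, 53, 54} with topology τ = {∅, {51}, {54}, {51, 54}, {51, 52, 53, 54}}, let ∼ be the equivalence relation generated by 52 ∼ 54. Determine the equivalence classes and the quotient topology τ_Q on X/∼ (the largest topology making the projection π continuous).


X/∼ = {[51], [52=54], [53]}; |τ_Q| = 3.

Equivalence classes: [51], [52=54], [53].
Quotient map π: X → X/∼ sends 51 ↦ [51], 52 ↦ [52=54], 53 ↦ [53], 54 ↦ [52=54].
For each subset V ⊆ X/∼, compute π^{-1}(V) ⊆ X and check whether π^{-1}(V) ∈ τ. V is open in τ_Q iff π^{-1}(V) ∈ τ.
  V = {}: π^{-1}(V) = ∅ ∈ τ ✓.
  V = {[51]}: π^{-1}(V) = {51} ∈ τ ✓.
  V = {[52=54]}: π^{-1}(V) = {52, 54} ∉ τ ✗.
  V = {[51], [52=54]}: π^{-1}(V) = {51, 52, 54} ∉ τ ✗.
  V = {[53]}: π^{-1}(V) = {53} ∉ τ ✗.
  V = {[51], [53]}: π^{-1}(V) = {51, 53} ∉ τ ✗.
  V = {[52=54], [53]}: π^{-1}(V) = {52, 53, 54} ∉ τ ✗.
  V = {[51], [52=54], [53]}: π^{-1}(V) = {51, 52, 53, 54} ∈ τ ✓.
Open sets in the quotient: τ_Q = {{}, {[51]}, {[51], [52=54], [53]}} (3 elements).


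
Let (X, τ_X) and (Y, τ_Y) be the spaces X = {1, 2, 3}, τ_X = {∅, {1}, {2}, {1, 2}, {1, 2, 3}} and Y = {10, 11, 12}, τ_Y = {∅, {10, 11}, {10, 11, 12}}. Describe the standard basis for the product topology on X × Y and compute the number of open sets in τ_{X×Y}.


Basis B = {∅ × ∅, {1} × {10, 11}, {2} × {10, 11}, {1} × {10, 11, 12}, {2} × {10, 11, 12}, {1, 2} × {10, 11}, {1, 2} × {10, 11, 12}, {1, 2, 3} × {10, 11}, {1, 2, 3} × {10, 11, 12}}; |τ_{X×Y}| = 14.

Enumerate products U × V with U ∈ τ_X, V ∈ τ_Y (deduplicated):
  ∅ × ∅ = {} (∅)
  {1} × {10, 11} = {(1,10), (1,11)}
  {2} × {10, 11} = {(2,10), (2,11)}
  {1} × {10, 11, 12} = {(1,10), (1,11), (1,12)}
  {2} × {10, 11, 12} = {(2,10), (2,11), (2,12)}
  {1, 2} × {10, 11} = {(1,10), (1,11), (2,10), (2,11)}
  {1, 2} × {10, 11, 12} = {(1,10), (1,11), (1,12), (2,10), (2,11), (2,12)}
  {1, 2, 3} × {10, 11} = {(1,10), (1,11), (2,10), (2,11), (3,10), (3,11)}
  {1, 2, 3} × {10, 11, 12} = {(1,10), (1,11), (1,12), (2,10), (2,11), (2,12), (3,10), (3,11), (3,12)}
These 9 distinct sets form the basis B.
Close under arbitrary unions to get τ_{X×Y}; counting gives |τ_{X×Y}| = 14.


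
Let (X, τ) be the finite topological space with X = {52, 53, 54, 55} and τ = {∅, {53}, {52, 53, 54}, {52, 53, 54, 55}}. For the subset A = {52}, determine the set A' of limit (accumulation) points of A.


A' = {54, 55}

For each x ∈ X, list the open sets U ∈ τ with x ∈ U, then check whether U ∩ (A ∖ {x}) ≠ ∅ for every such U.
  x = 52: open {52, 53, 54} ∋ x has {52, 53, 54} ∩ (A ∖ {52}) = ∅, so x is NOT a limit point.
  x = 53: open {53} ∋ x has {53} ∩ (A ∖ {53}) = ∅, so x is NOT a limit point.
  x = 54: opens ∋ x are {52, 53, 54}, {52, 53, 54, 55}; each meets A ∖ {54}, so x IS a limit point.
  x = 55: opens ∋ x are {52, 53, 54, 55}; each meets A ∖ {55}, so x IS a limit point.
Collecting: A' = {54, 55}.


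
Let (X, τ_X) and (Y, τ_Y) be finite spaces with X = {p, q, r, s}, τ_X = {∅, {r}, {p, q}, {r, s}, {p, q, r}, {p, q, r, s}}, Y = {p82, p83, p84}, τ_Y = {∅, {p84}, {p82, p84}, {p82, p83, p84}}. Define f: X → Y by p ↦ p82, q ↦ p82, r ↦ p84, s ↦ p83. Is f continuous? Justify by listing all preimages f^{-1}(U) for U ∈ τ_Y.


f IS continuous.

Compute f^{-1}(U) for each U ∈ τ_Y:
  U = ∅: f^{-1}(U) = ∅ ∈ τ_X ✓.
  U = {p84}: f^{-1}(U) = {r} ∈ τ_X ✓.
  U = {p82, p84}: f^{-1}(U) = {p, q, r} ∈ τ_X ✓.
  U = {p82, p83, p84}: f^{-1}(U) = {p, q, r, s} ∈ τ_X ✓.
Every preimage lies in τ_X, so f IS continuous.


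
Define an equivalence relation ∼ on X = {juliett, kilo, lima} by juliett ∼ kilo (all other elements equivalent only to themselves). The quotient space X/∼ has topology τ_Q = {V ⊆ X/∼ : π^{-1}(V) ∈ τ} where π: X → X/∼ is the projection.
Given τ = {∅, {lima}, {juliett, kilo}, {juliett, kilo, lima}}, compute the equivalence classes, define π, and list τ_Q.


X/∼ = {[juliett=kilo], [lima]}; |τ_Q| = 4.

Equivalence classes: [juliett=kilo], [lima].
Quotient map π: X → X/∼ sends juliett ↦ [juliett=kilo], kilo ↦ [juliett=kilo], lima ↦ [lima].
For each subset V ⊆ X/∼, compute π^{-1}(V) ⊆ X and check whether π^{-1}(V) ∈ τ. V is open in τ_Q iff π^{-1}(V) ∈ τ.
  V = {}: π^{-1}(V) = ∅ ∈ τ ✓.
  V = {[juliett=kilo]}: π^{-1}(V) = {juliett, kilo} ∈ τ ✓.
  V = {[lima]}: π^{-1}(V) = {lima} ∈ τ ✓.
  V = {[juliett=kilo], [lima]}: π^{-1}(V) = {juliett, kilo, lima} ∈ τ ✓.
Open sets in the quotient: τ_Q = {{}, {[juliett=kilo]}, {[lima]}, {[juliett=kilo], [lima]}} (4 elements).


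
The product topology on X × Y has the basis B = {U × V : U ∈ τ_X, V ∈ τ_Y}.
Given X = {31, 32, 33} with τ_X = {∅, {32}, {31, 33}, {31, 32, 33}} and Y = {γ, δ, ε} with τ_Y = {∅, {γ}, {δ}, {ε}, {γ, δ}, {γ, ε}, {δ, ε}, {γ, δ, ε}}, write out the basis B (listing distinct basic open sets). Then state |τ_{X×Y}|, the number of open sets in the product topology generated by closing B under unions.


Basis B = {∅ × ∅, {32} × {γ}, {32} × {δ}, {32} × {ε}, {31, 33} × {γ}, {31, 33} × {δ}, {31, 33} × {ε}, {32} × {γ, δ}, {32} × {γ, ε}, {32} × {δ, ε}, {31, 32, 33} × {γ}, {31, 32, 33} × {δ}, {31, 32, 33} × {ε}, {32} × {γ, δ, ε}, {31, 33} × {γ, δ}, {31, 33} × {γ, ε}, {31, 33} × {δ, ε}, {31, 33} × {γ, δ, ε}, {31, 32, 33} × {γ, δ}, {31, 32, 33} × {γ, ε}, {31, 32, 33} × {δ, ε}, {31, 32, 33} × {γ, δ, ε}}; |τ_{X×Y}| = 64.

Enumerate products U × V with U ∈ τ_X, V ∈ τ_Y (deduplicated):
  ∅ × ∅ = {} (∅)
  {32} × {γ} = {(32,γ)}
  {32} × {δ} = {(32,δ)}
  {32} × {ε} = {(32,ε)}
  {31, 33} × {γ} = {(31,γ), (33,γ)}
  {31, 33} × {δ} = {(31,δ), (33,δ)}
  {31, 33} × {ε} = {(31,ε), (33,ε)}
  {32} × {γ, δ} = {(32,γ), (32,δ)}
  {32} × {γ, ε} = {(32,γ), (32,ε)}
  {32} × {δ, ε} = {(32,δ), (32,ε)}
  {31, 32, 33} × {γ} = {(31,γ), (32,γ), (33,γ)}
  {31, 32, 33} × {δ} = {(31,δ), (32,δ), (33,δ)}
  {31, 32, 33} × {ε} = {(31,ε), (32,ε), (33,ε)}
  {32} × {γ, δ, ε} = {(32,γ), (32,δ), (32,ε)}
  {31, 33} × {γ, δ} = {(31,γ), (31,δ), (33,γ), (33,δ)}
  {31, 33} × {γ, ε} = {(31,γ), (31,ε), (33,γ), (33,ε)}
  {31, 33} × {δ, ε} = {(31,δ), (31,ε), (33,δ), (33,ε)}
  {31, 33} × {γ, δ, ε} = {(31,γ), (31,δ), (31,ε), (33,γ), (33,δ), (33,ε)}
  {31, 32, 33} × {γ, δ} = {(31,γ), (31,δ), (32,γ), (32,δ), (33,γ), (33,δ)}
  {31, 32, 33} × {γ, ε} = {(31,γ), (31,ε), (32,γ), (32,ε), (33,γ), (33,ε)}
  {31, 32, 33} × {δ, ε} = {(31,δ), (31,ε), (32,δ), (32,ε), (33,δ), (33,ε)}
  {31, 32, 33} × {γ, δ, ε} = {(31,γ), (31,δ), (31,ε), (32,γ), (32,δ), (32,ε), (33,γ), (33,δ), (33,ε)}
These 22 distinct sets form the basis B.
Close under arbitrary unions to get τ_{X×Y}; counting gives |τ_{X×Y}| = 64.


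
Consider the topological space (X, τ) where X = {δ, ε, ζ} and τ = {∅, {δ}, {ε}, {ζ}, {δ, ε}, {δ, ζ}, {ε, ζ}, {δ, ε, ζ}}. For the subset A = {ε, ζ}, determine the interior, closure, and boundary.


int(A) = {ε, ζ}, cl(A) = {ε, ζ}, ∂A = ∅.

Closed sets in (X, τ) are complements of opens:
  closed(X, τ) = {∅, {δ}, {ε}, {ζ}, {δ, ε}, {δ, ζ}, {ε, ζ}, {δ, ε, ζ}}.
int(A) = ⋃ {U ∈ τ : U ⊆ A}. Opens contained in A: ∅, {ε}, {ζ}, {ε, ζ}.
Taking the union of these: int(A) = {ε, ζ}.
cl(A) = ⋂ {C closed : A ⊆ C}. Closed sets containing A: {ε, ζ}, {δ, ε, ζ}.
Intersecting these: cl(A) = {ε, ζ}.
∂A = cl(A) ∖ int(A) = {ε, ζ} ∖ {ε, ζ} = ∅.


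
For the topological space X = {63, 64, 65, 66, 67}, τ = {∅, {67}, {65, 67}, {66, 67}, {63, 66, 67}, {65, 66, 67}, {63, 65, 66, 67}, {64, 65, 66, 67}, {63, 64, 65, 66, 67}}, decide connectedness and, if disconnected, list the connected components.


(X, τ) is connected.

Find clopen sets (U ∈ τ with X ∖ U ∈ τ):
  U = ∅, X ∖ U = {63, 64, 65, 66, 67} — both open, so U is clopen.
  U = {63, 64, 65, 66, 67}, X ∖ U = ∅ — both open, so U is clopen.
Only trivial clopens (∅ and X) exist, so (X, τ) is connected.
Compute connected components by grouping points that agree on all clopens:
  component: {63, 64, 65, 66, 67}


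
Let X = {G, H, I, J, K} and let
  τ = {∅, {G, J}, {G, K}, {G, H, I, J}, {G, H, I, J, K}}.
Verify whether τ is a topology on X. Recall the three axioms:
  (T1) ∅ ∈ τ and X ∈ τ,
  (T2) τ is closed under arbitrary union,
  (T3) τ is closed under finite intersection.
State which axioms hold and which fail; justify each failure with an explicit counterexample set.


τ is NOT a topology on X.

Axiom (T1): ∅ ∈ τ? Yes; X ∈ τ? Yes.
Axiom (T2/T3): check pairwise unions and intersections of members of τ.
Counterexample for (T3): {G, J} ∩ {G, K} = {G} ∉ τ. Therefore τ is NOT a topology.


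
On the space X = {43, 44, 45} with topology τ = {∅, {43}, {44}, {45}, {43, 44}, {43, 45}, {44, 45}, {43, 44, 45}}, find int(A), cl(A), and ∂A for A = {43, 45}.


int(A) = {43, 45}, cl(A) = {43, 45}, ∂A = ∅.

Closed sets in (X, τ) are complements of opens:
  closed(X, τ) = {∅, {43}, {44}, {45}, {43, 44}, {43, 45}, {44, 45}, {43, 44, 45}}.
int(A) = ⋃ {U ∈ τ : U ⊆ A}. Opens contained in A: ∅, {43}, {45}, {43, 45}.
Taking the union of these: int(A) = {43, 45}.
cl(A) = ⋂ {C closed : A ⊆ C}. Closed sets containing A: {43, 45}, {43, 44, 45}.
Intersecting these: cl(A) = {43, 45}.
∂A = cl(A) ∖ int(A) = {43, 45} ∖ {43, 45} = ∅.


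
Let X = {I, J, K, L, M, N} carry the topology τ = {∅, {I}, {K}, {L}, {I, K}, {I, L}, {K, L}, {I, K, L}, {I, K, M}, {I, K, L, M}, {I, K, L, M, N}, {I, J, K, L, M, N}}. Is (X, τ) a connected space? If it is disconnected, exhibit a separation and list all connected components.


(X, τ) is connected.

Find clopen sets (U ∈ τ with X ∖ U ∈ τ):
  U = ∅, X ∖ U = {I, J, K, L, M, N} — both open, so U is clopen.
  U = {I, J, K, L, M, N}, X ∖ U = ∅ — both open, so U is clopen.
Only trivial clopens (∅ and X) exist, so (X, τ) is connected.
Compute connected components by grouping points that agree on all clopens:
  component: {I, J, K, L, M, N}


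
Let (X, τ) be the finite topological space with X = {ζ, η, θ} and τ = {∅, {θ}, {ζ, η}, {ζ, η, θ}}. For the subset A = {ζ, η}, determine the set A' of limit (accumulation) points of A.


A' = {ζ, η}

For each x ∈ X, list the open sets U ∈ τ with x ∈ U, then check whether U ∩ (A ∖ {x}) ≠ ∅ for every such U.
  x = ζ: opens ∋ x are {ζ, η}, {ζ, η, θ}; each meets A ∖ {ζ}, so x IS a limit point.
  x = η: opens ∋ x are {ζ, η}, {ζ, η, θ}; each meets A ∖ {η}, so x IS a limit point.
  x = θ: open {θ} ∋ x has {θ} ∩ (A ∖ {θ}) = ∅, so x is NOT a limit point.
Collecting: A' = {ζ, η}.


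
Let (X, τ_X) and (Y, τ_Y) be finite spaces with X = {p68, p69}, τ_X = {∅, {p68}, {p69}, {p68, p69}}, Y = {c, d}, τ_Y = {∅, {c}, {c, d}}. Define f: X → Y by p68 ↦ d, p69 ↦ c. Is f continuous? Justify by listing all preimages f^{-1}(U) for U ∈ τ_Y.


f IS continuous.

Compute f^{-1}(U) for each U ∈ τ_Y:
  U = ∅: f^{-1}(U) = ∅ ∈ τ_X ✓.
  U = {c}: f^{-1}(U) = {p69} ∈ τ_X ✓.
  U = {c, d}: f^{-1}(U) = {p68, p69} ∈ τ_X ✓.
Every preimage lies in τ_X, so f IS continuous.


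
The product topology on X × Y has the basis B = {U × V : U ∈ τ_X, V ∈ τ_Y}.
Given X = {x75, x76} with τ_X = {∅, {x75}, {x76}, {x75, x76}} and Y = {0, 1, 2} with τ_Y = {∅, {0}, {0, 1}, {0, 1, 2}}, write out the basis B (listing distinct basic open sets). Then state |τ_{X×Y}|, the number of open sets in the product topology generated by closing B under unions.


Basis B = {∅ × ∅, {x75} × {0}, {x76} × {0}, {x75} × {0, 1}, {x75, x76} × {0}, {x76} × {0, 1}, {x75} × {0, 1, 2}, {x76} × {0, 1, 2}, {x75, x76} × {0, 1}, {x75, x76} × {0, 1, 2}}; |τ_{X×Y}| = 16.

Enumerate products U × V with U ∈ τ_X, V ∈ τ_Y (deduplicated):
  ∅ × ∅ = {} (∅)
  {x75} × {0} = {(x75,0)}
  {x76} × {0} = {(x76,0)}
  {x75} × {0, 1} = {(x75,0), (x75,1)}
  {x75, x76} × {0} = {(x75,0), (x76,0)}
  {x76} × {0, 1} = {(x76,0), (x76,1)}
  {x75} × {0, 1, 2} = {(x75,0), (x75,1), (x75,2)}
  {x76} × {0, 1, 2} = {(x76,0), (x76,1), (x76,2)}
  {x75, x76} × {0, 1} = {(x75,0), (x75,1), (x76,0), (x76,1)}
  {x75, x76} × {0, 1, 2} = {(x75,0), (x75,1), (x75,2), (x76,0), (x76,1), (x76,2)}
These 10 distinct sets form the basis B.
Close under arbitrary unions to get τ_{X×Y}; counting gives |τ_{X×Y}| = 16.


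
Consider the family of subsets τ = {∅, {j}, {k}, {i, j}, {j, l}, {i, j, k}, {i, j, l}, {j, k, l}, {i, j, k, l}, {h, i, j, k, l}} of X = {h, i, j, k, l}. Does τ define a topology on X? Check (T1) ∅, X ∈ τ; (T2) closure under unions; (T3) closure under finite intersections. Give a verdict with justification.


τ is NOT a topology on X.

Axiom (T1): ∅ ∈ τ? Yes; X ∈ τ? Yes.
Axiom (T2/T3): check pairwise unions and intersections of members of τ.
Counterexample for (T2): {j} ∪ {k} = {j, k} ∉ τ. Therefore τ is NOT a topology.
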